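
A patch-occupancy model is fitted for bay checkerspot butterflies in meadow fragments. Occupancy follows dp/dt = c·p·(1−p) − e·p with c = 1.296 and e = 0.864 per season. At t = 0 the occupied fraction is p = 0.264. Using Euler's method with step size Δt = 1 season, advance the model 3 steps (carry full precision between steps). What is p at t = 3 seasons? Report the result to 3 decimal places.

0.316

Update rule: p ← p + [c·p·(1−p) − e·p]·Δt with Δt = 1.
t = 1: p = 0.26400 + (+0.02372) = 0.28772
t = 2: p = 0.28772 + (+0.01701) = 0.30473
t = 3: p = 0.30473 + (+0.01130) = 0.31603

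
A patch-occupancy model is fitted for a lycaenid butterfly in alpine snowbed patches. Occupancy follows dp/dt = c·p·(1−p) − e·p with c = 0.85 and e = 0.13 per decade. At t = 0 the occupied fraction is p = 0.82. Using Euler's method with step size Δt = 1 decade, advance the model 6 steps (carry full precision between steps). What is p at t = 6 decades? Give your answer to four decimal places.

Update rule: p ← p + [c·p·(1−p) − e·p]·Δt with Δt = 1.
p: 0.82000 → 0.83886  (Δp = +0.01886)
p: 0.83886 → 0.84471  (Δp = +0.00585)
p: 0.84471 → 0.84640  (Δp = +0.00169)
p: 0.84640 → 0.84687  (Δp = +0.00048)
p: 0.84687 → 0.84701  (Δp = +0.00013)
p: 0.84701 → 0.84704  (Δp = +0.00004)

0.8470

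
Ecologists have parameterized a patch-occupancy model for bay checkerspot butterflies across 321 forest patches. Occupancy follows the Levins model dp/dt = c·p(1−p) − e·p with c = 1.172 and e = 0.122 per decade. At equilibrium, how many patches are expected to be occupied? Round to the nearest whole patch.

p* = 1 − e/c = 1 − 0.122/1.172 = 0.8959.
Expected occupied patches = N × p* = 321 × 0.8959 = 287.59 ≈ 288.

288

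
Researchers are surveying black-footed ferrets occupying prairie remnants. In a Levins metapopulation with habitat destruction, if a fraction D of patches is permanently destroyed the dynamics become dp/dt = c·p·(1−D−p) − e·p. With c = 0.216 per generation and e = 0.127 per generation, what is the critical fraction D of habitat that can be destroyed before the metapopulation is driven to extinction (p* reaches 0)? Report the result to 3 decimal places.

The nontrivial equilibrium is p* = (1−D) − e/c; extinction occurs when this hits zero.
So D_crit = 1 − e/c = 1 − 0.127/0.216 = 1 − 0.5880 = 0.4120.
Note this equals the original equilibrium occupancy — the Levins extinction-debt result.

0.412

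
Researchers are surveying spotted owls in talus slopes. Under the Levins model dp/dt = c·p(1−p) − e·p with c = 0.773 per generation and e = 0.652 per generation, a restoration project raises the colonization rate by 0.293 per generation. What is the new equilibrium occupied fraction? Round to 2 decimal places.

Before: p* = 1 − 0.652/0.773 = 0.1565.
After the change, c = 1.066, e = 0.652, so p* = 1 − 0.652/1.066 = 0.3884.

0.39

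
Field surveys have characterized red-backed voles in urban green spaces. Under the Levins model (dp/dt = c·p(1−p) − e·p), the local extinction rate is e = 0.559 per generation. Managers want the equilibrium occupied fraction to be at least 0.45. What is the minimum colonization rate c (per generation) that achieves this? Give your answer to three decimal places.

1.016

p* = 1 − e/c ≥ 0.45 requires e/c ≤ 0.5500, i.e. c ≥ e/0.5500.
c_min = 0.559/0.5500 = 1.0164.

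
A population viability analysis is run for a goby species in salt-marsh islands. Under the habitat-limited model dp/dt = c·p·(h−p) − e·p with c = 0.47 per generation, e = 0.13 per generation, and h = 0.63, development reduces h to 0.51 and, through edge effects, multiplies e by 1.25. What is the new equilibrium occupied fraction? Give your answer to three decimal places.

0.164

Before: p* = h − e/c = 0.63 − 0.13/0.47 = 0.63 − 0.2766 = 0.3534.
After: c = 0.47, e = 0.1625, h = 0.51; p* = 0.51 − 0.1625/0.47 = 0.1643.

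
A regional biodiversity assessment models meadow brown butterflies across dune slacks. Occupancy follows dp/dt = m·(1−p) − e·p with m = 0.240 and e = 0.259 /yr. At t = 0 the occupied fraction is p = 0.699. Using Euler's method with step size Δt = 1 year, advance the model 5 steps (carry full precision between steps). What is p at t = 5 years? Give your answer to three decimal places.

Update rule: p ← p + [m·(1−p) − e·p]·Δt with Δt = 1.
step 1: Δp = -0.10880, p = 0.59020
step 2: Δp = -0.05451, p = 0.53569
step 3: Δp = -0.02731, p = 0.50838
step 4: Δp = -0.01368, p = 0.49470
step 5: Δp = -0.00685, p = 0.48784

0.488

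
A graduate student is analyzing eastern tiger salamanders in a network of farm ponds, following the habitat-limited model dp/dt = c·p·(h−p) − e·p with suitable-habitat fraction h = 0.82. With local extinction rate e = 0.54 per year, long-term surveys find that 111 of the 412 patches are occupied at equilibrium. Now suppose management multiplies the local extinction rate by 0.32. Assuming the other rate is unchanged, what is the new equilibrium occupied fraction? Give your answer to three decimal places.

0.644

Observed p* = 111/412 = 0.26942.
Balance c(h−p*) = e gives c = e/(0.82 − 0.26942) = 0.54/0.55058 = 0.98078.
New p* = 0.82 − e/c = 0.82 − 0.17280/0.98078 = 0.64381.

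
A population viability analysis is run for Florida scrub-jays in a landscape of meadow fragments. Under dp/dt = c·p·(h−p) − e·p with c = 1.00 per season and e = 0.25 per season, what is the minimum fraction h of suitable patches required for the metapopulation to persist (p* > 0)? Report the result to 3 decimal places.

p* = h − e/c is positive only when h > e/c.
h_min = e/c = 0.25/1.00 = 0.2500.

0.250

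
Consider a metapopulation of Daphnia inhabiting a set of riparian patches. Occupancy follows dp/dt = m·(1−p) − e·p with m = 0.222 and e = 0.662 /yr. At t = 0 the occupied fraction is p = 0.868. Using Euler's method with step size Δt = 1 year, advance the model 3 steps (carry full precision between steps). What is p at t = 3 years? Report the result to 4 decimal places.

0.2521

Update rule: p ← p + [m·(1−p) − e·p]·Δt with Δt = 1.
  1  |  dp/dt·Δt = -0.545312  |  p_1 = 0.322688
  2  |  dp/dt·Δt = -0.063256  |  p_2 = 0.259432
  3  |  dp/dt·Δt = -0.007338  |  p_3 = 0.252094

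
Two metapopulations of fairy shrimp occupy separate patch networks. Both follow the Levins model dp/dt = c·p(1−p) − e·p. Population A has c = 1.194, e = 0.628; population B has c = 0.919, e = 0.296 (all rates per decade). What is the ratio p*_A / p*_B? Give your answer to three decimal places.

0.699

A: p*_A = 1 − 0.628/1.194 = 0.4740.
B: p*_B = 1 − 0.296/0.919 = 0.6779.
p*_A / p*_B = 0.4740/0.6779 = 0.6993.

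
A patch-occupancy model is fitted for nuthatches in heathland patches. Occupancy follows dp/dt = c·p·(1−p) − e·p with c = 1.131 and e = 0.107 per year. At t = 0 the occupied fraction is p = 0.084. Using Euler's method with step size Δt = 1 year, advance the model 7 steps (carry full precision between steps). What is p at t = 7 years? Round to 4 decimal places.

Update rule: p ← p + [c·p·(1−p) − e·p]·Δt with Δt = 1.
t = 1: p = 0.08400 + (+0.07804) = 0.16204
t = 2: p = 0.16204 + (+0.13623) = 0.29827
t = 3: p = 0.29827 + (+0.20481) = 0.50307
t = 4: p = 0.50307 + (+0.22891) = 0.73198
t = 5: p = 0.73198 + (+0.14356) = 0.87554
t = 6: p = 0.87554 + (+0.02956) = 0.90510
t = 7: p = 0.90510 + (+0.00030) = 0.90540

0.9054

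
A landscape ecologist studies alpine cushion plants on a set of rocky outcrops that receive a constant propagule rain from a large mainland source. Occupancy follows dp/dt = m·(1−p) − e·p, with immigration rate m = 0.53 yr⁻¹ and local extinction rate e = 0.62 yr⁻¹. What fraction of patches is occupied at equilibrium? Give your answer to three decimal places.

0.461

Setting dp/dt = 0: m − m·p* = e·p*, so m = (m+e)·p*.
p* = m/(m+e) = 0.53/(0.53+0.62) = 0.53/1.1500 = 0.4609.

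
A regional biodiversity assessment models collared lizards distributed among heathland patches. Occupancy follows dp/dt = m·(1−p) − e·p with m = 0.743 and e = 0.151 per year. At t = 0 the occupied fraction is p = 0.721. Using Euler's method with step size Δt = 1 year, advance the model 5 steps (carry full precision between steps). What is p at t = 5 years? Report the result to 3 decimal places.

0.831

Update rule: p ← p + [m·(1−p) − e·p]·Δt with Δt = 1.
p: 0.72100 → 0.81943  (Δp = +0.09843)
p: 0.81943 → 0.82986  (Δp = +0.01043)
p: 0.82986 → 0.83097  (Δp = +0.00111)
p: 0.83097 → 0.83108  (Δp = +0.00012)
p: 0.83108 → 0.83109  (Δp = +0.00001)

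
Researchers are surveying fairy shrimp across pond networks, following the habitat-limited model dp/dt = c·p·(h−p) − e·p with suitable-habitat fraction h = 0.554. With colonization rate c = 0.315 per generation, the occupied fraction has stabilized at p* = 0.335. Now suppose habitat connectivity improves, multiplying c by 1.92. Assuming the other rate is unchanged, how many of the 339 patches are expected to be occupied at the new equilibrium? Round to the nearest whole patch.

149

Balance c(h−p*) = e gives e = 0.315×(0.554 − 0.33500) = 0.06899.
New p* = 0.554 − e/c = 0.554 − 0.06899/0.60480 = 0.43993.
Expected occupied = 339 × 0.43993 = 149.14 ≈ 149.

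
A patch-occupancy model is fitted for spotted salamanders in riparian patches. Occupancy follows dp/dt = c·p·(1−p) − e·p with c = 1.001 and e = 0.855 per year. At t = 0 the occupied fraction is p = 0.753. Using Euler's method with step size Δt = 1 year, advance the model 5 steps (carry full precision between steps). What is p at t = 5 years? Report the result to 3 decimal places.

Update rule: p ← p + [c·p·(1−p) − e·p]·Δt with Δt = 1.
p: 0.75300 → 0.29536  (Δp = -0.45764)
p: 0.29536 → 0.25116  (Δp = -0.04420)
p: 0.25116 → 0.22468  (Δp = -0.02647)
p: 0.22468 → 0.20695  (Δp = -0.01773)
p: 0.20695 → 0.19430  (Δp = -0.01266)

0.194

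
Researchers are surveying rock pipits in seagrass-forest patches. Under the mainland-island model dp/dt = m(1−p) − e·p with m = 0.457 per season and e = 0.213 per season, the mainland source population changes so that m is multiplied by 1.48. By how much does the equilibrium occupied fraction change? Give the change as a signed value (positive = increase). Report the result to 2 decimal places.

Before: p* = 0.457/(0.457+0.213) = 0.6821.
After: m = 0.67636, e = 0.213; p* = 0.67636/0.8894 = 0.7605.
Δp* = 0.7605 − 0.6821 = +0.0784.

0.08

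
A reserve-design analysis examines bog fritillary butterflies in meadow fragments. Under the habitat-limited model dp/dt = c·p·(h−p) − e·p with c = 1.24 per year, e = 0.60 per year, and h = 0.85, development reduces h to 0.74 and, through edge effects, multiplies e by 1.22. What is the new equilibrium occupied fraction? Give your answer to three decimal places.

Before: p* = h − e/c = 0.85 − 0.60/1.24 = 0.85 − 0.4839 = 0.3661.
After: c = 1.24, e = 0.732, h = 0.74; p* = 0.74 − 0.732/1.24 = 0.1497.

0.150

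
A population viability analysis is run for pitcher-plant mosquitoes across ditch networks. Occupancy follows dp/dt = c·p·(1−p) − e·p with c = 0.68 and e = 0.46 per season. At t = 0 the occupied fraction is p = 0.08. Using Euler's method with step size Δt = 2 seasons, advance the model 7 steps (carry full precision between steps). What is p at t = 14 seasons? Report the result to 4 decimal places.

0.2882

Update rule: p ← p + [c·p·(1−p) − e·p]·Δt with Δt = 2.
p: 0.08000 → 0.10650  (Δp = +0.02650)
p: 0.10650 → 0.13793  (Δp = +0.03143)
p: 0.13793 → 0.17275  (Δp = +0.03482)
p: 0.17275 → 0.20817  (Δp = +0.03542)
p: 0.20817 → 0.24083  (Δp = +0.03266)
p: 0.24083 → 0.26792  (Δp = +0.02709)
p: 0.26792 → 0.28818  (Δp = +0.02026)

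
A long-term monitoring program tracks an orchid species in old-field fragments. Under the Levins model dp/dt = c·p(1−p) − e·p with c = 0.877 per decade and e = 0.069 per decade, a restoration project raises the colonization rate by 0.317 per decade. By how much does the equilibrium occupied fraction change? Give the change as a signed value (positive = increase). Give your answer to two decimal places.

Before: p* = 1 − 0.069/0.877 = 0.9213.
After the change, c = 1.194, e = 0.069, so p* = 1 − 0.069/1.194 = 0.9422.
Δp* = 0.9422 − 0.9213 = +0.0209.

0.02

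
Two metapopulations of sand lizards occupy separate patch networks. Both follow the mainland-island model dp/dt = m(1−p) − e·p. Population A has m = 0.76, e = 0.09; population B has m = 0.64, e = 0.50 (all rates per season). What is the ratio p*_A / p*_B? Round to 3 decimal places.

1.593

A: p*_A = m/(m+e) = 0.76/0.8500 = 0.8941.
B: p*_B = 0.64/1.1400 = 0.5614.
p*_A / p*_B = 0.8941/0.5614 = 1.5926.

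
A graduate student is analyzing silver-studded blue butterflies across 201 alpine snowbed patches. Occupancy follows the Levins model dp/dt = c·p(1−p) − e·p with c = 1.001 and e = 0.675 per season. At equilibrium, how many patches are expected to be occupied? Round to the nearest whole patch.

65

p* = 1 − e/c = 1 − 0.675/1.001 = 0.3257.
Expected occupied patches = N × p* = 201 × 0.3257 = 65.46 ≈ 65.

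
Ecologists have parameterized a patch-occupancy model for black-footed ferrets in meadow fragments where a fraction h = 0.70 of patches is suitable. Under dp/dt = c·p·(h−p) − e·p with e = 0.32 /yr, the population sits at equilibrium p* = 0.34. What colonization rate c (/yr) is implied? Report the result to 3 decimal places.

At equilibrium c(h−p*) = e, so c = e/(h−p*).
c = 0.32/(0.70 − 0.34) = 0.32/0.3600 = 0.8889.

0.889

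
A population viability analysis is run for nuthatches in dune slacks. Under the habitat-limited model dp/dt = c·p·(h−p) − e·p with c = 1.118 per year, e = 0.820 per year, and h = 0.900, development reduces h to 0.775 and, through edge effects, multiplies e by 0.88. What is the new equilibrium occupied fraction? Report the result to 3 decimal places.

Before: p* = h − e/c = 0.900 − 0.820/1.118 = 0.900 − 0.7335 = 0.1665.
After: c = 1.118, e = 0.7216, h = 0.775; p* = 0.775 − 0.7216/1.118 = 0.1296.

0.130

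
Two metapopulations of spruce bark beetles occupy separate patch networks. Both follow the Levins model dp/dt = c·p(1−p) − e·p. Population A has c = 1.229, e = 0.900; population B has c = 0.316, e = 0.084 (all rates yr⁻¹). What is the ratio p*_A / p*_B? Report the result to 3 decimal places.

A: p*_A = 1 − 0.900/1.229 = 0.2677.
B: p*_B = 1 − 0.084/0.316 = 0.7342.
p*_A / p*_B = 0.2677/0.7342 = 0.3646.

0.365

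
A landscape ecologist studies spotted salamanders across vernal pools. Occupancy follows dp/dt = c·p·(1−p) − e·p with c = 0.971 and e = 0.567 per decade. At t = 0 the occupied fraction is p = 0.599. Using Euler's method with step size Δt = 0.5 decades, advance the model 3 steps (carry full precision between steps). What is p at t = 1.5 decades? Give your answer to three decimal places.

Update rule: p ← p + [c·p·(1−p) − e·p]·Δt with Δt = 0.5.
p: 0.59900 → 0.54580  (Δp = -0.05320)
p: 0.54580 → 0.51142  (Δp = -0.03438)
p: 0.51142 → 0.48775  (Δp = -0.02368)

0.488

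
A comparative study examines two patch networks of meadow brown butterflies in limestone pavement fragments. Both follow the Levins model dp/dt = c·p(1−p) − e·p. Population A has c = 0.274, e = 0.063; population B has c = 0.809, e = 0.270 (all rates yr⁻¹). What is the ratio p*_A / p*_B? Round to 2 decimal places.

1.16

A: p*_A = 1 − 0.063/0.274 = 0.7701.
B: p*_B = 1 − 0.270/0.809 = 0.6663.
p*_A / p*_B = 0.7701/0.6663 = 1.1558.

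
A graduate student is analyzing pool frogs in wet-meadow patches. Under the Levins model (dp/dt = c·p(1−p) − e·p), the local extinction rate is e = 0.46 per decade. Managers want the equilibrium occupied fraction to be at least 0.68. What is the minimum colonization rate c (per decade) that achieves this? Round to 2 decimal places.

p* = 1 − e/c ≥ 0.68 requires e/c ≤ 0.3200, i.e. c ≥ e/0.3200.
c_min = 0.46/0.3200 = 1.4375.

1.44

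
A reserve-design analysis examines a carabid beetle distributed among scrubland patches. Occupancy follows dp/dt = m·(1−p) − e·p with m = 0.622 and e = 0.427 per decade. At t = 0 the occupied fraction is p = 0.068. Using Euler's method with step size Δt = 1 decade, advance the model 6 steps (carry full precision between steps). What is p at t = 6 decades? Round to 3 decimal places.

0.593

Update rule: p ← p + [m·(1−p) − e·p]·Δt with Δt = 1.
p: 0.06800 → 0.61867  (Δp = +0.55067)
p: 0.61867 → 0.59169  (Δp = -0.02698)
p: 0.59169 → 0.59301  (Δp = +0.00132)
p: 0.59301 → 0.59294  (Δp = -0.00006)
p: 0.59294 → 0.59295  (Δp = +0.00000)
p: 0.59295 → 0.59295  (Δp = -0.00000)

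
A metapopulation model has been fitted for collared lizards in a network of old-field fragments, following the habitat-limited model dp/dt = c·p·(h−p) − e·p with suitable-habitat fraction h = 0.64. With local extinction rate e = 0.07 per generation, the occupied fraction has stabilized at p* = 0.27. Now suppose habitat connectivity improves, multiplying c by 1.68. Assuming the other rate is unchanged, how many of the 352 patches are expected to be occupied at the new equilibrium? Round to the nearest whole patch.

Balance c(h−p*) = e gives c = e/(0.64 − 0.27000) = 0.07/0.37000 = 0.18919.
New p* = 0.64 − e/c = 0.64 − 0.07000/0.31784 = 0.41976.
Expected occupied = 352 × 0.41976 = 147.76 ≈ 148.

148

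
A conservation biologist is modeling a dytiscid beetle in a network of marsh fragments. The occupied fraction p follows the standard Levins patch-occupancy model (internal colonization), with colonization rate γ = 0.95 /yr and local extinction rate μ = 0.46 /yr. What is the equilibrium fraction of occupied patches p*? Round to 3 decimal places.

0.516

At equilibrium, colonization balances extinction: γ·p*·(1−p*) = μ·p*.
So p* = 1 − μ/γ = 1 − 0.46/0.95 = 1 − 0.4842 = 0.5158.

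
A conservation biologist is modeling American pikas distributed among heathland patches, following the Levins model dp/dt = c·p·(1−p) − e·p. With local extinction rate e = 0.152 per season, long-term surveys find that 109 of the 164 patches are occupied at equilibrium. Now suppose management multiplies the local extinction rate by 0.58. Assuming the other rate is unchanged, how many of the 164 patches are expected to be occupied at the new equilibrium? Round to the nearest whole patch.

Observed p* = 109/164 = 0.66463.
Balance c(1−p*) = e gives c = e/(1 − 0.66463) = 0.152/0.33537 = 0.45323.
New p* = 1 − e/c = 1 − 0.08816/0.45323 = 0.80549.
Expected occupied = 164 × 0.80549 = 132.10 ≈ 132.

132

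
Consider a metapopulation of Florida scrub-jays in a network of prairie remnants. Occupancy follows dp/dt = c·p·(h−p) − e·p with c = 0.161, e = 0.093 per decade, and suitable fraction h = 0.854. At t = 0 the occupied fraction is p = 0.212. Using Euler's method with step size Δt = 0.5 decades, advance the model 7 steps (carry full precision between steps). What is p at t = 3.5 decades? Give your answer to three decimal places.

Update rule: p ← p + [c·p·(h−p) − e·p]·Δt with Δt = 0.5.
t = 0.5: p = 0.21200 + (+0.00110) = 0.21310
t = 1: p = 0.21310 + (+0.00109) = 0.21418
t = 1.5: p = 0.21418 + (+0.00107) = 0.21526
t = 2: p = 0.21526 + (+0.00106) = 0.21631
t = 2.5: p = 0.21631 + (+0.00105) = 0.21736
t = 3: p = 0.21736 + (+0.00103) = 0.21839
t = 3.5: p = 0.21839 + (+0.00102) = 0.21941

0.219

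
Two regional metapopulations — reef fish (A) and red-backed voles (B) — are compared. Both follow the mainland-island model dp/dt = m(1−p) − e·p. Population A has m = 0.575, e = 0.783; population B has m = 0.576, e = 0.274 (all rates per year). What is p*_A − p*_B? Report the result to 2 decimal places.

-0.25

A: p*_A = m/(m+e) = 0.575/1.3580 = 0.4234.
B: p*_B = 0.576/0.8500 = 0.6776.
p*_A − p*_B = 0.4234 − 0.6776 = -0.2542.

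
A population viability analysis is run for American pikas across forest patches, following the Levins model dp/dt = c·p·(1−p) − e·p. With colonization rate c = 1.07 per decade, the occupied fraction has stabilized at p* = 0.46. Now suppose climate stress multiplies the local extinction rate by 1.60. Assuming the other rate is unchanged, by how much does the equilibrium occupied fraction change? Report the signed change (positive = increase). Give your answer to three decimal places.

Balance c(1−p*) = e gives e = 1.07×(1 − 0.46000) = 0.57780.
New p* = 1 − e/c = 1 − 0.92448/1.07000 = 0.13600.
Δp* = 0.13600 − 0.46000 = -0.32400.

-0.324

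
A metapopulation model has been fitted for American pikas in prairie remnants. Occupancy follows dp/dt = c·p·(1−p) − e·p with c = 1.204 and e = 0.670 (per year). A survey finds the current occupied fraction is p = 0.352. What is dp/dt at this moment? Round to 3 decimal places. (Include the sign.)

0.039

Colonization term: c·p·(1−p) = 1.204×0.352×0.6480 = 0.27463.
Extinction term: e·p = 0.23584.
dp/dt = 0.27463 − 0.23584 = 0.03879.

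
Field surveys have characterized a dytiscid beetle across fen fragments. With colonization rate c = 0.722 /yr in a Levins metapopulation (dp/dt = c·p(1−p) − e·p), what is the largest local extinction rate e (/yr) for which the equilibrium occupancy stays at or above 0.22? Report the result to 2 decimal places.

1 − e/c ≥ 0.22 ⇒ e ≤ c(1 − 0.22) = 0.722 × 0.7800.
e_max = 0.5632.

0.56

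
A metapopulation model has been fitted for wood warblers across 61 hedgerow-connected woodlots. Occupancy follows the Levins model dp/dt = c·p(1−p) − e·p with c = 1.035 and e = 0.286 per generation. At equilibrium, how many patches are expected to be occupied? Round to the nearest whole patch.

44

p* = 1 − e/c = 1 − 0.286/1.035 = 0.7237.
Expected occupied patches = N × p* = 61 × 0.7237 = 44.14 ≈ 44.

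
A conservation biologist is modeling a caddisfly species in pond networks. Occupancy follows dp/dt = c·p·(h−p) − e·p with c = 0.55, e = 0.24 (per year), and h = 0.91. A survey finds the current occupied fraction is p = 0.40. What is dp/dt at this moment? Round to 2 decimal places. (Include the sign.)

Colonization term: c·p·(h−p) = 0.55×0.40×0.5100 = 0.11220.
Extinction term: e·p = 0.09600.
dp/dt = 0.11220 − 0.09600 = 0.01620.

0.02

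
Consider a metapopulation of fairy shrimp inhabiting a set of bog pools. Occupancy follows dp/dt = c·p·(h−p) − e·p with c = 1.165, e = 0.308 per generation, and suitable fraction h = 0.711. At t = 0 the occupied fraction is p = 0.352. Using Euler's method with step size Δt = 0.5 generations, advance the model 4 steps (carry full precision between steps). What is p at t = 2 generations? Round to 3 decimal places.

Update rule: p ← p + [c·p·(h−p) − e·p]·Δt with Δt = 0.5.
t = 0.5: p = 0.35200 + (+0.01940) = 0.37140
t = 1: p = 0.37140 + (+0.01627) = 0.38767
t = 1.5: p = 0.38767 + (+0.01331) = 0.40099
t = 2: p = 0.40099 + (+0.01066) = 0.41165

0.412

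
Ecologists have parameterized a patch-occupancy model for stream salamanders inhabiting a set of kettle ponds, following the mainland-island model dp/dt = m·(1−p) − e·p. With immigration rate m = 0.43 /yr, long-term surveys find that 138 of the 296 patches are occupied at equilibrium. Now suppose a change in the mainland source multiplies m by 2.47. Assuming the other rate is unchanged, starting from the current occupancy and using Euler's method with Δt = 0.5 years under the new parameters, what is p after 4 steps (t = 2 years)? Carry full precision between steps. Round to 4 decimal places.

0.6827

Observed p* = 138/296 = 0.46622.
Balance m(1−p*) = e·p* gives e = m(1−p*)/p* = 0.43×0.53378/0.46622 = 0.49232.
Starting from p₀ = 0.46622; update p ← p + (dp/dt)·Δt with the new parameters.
t = 0.5: p = 0.46622 + (+0.16870) = 0.63492
t = 1: p = 0.63492 + (+0.03759) = 0.67250
t = 1.5: p = 0.67250 + (+0.00837) = 0.68088
t = 2: p = 0.68088 + (+0.00187) = 0.68274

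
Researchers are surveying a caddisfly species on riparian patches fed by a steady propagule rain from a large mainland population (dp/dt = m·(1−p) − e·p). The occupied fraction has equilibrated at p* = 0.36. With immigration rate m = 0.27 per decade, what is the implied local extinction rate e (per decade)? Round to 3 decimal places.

0.480

At equilibrium m(1−p*) = e·p*, so e = m(1−p*)/p*.
e = 0.27 × 0.6400 / 0.36 = 0.4800.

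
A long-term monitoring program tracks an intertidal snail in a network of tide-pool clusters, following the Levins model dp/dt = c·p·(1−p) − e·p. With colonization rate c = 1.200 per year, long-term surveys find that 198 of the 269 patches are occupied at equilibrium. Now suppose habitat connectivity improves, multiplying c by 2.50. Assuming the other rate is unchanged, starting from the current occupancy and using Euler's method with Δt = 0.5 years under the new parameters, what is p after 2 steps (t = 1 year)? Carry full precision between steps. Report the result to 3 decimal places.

Observed p* = 198/269 = 0.73606.
Balance c(1−p*) = e gives e = 1.200×(1 − 0.73606) = 0.31673.
Starting from p₀ = 0.73606; update p ← p + (dp/dt)·Δt with the new parameters.
t = 0.5: p = 0.73606 + (+0.17485) = 0.91091
t = 1: p = 0.91091 + (-0.02252) = 0.88838

0.888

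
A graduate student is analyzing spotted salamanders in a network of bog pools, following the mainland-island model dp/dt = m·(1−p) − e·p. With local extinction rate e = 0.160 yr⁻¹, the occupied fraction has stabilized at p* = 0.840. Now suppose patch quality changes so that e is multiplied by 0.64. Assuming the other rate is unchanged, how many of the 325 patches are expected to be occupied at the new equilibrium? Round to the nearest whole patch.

Balance m(1−p*) = e·p* gives m = e·p*/(1−p*) = 0.160×0.84000/0.16000 = 0.84000.
New p* = m/(m+e) = 0.84000/(0.84000+0.10240) = 0.89134.
Expected occupied = 325 × 0.89134 = 289.69 ≈ 290.

290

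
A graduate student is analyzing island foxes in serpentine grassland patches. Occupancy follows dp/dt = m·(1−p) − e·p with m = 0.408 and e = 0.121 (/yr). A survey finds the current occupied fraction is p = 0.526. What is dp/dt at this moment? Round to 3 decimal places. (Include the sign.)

Colonization term: m·(1−p) = 0.408×0.4740 = 0.19339.
Extinction term: e·p = 0.06365.
dp/dt = 0.19339 − 0.06365 = 0.12975.

0.130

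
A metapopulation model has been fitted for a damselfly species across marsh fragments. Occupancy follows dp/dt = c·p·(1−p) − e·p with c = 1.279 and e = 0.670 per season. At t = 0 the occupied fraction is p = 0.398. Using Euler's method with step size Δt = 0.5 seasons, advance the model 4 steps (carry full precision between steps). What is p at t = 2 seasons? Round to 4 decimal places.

0.4541

Update rule: p ← p + [c·p·(1−p) − e·p]·Δt with Δt = 0.5.
step 1: Δp = +0.01989, p = 0.41789
step 2: Δp = +0.01557, p = 0.43346
step 3: Δp = +0.01183, p = 0.44530
step 4: Δp = +0.00879, p = 0.45408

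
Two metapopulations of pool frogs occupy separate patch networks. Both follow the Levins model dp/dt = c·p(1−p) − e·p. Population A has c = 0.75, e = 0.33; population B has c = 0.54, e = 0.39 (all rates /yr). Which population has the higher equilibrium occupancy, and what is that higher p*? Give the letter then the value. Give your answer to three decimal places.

A, 0.560

A: p*_A = 1 − 0.33/0.75 = 0.5600.
B: p*_B = 1 − 0.39/0.54 = 0.2778.
A is higher at 0.5600.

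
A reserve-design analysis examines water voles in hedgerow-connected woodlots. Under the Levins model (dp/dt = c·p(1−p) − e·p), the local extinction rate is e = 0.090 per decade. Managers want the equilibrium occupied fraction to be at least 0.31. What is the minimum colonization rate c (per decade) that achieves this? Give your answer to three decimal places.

0.130

p* = 1 − e/c ≥ 0.31 requires e/c ≤ 0.6900, i.e. c ≥ e/0.6900.
c_min = 0.090/0.6900 = 0.1304.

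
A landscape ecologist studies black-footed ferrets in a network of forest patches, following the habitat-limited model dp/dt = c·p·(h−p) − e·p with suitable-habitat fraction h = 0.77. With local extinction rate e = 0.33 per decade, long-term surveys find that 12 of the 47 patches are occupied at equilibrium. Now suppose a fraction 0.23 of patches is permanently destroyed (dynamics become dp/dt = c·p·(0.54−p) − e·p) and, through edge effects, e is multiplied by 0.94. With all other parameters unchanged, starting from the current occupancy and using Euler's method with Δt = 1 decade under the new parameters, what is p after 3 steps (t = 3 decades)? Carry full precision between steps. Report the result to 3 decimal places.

Observed p* = 12/47 = 0.25532.
Balance c(h−p*) = e gives c = e/(0.77 − 0.25532) = 0.33/0.51468 = 0.64117.
Starting from p₀ = 0.25532; update p ← p + (dp/dt)·Δt with the new parameters.
step 1: Δp = -0.03260, p = 0.22272
step 2: Δp = -0.02378, p = 0.19894
step 3: Δp = -0.01821, p = 0.18073

0.181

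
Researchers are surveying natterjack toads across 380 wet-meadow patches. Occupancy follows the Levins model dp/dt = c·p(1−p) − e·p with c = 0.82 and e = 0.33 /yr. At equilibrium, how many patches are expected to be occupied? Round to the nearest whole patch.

p* = 1 − e/c = 1 − 0.33/0.82 = 0.5976.
Expected occupied patches = N × p* = 380 × 0.5976 = 227.07 ≈ 227.

227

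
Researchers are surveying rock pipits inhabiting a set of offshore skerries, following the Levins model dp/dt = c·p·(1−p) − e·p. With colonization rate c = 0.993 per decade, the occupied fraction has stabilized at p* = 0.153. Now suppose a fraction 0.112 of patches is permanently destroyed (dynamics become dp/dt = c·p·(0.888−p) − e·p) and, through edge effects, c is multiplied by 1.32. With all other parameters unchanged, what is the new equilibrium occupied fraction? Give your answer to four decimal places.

0.2463

Balance c(1−p*) = e gives e = 0.993×(1 − 0.15300) = 0.84107.
New p* = 0.888 − e/c = 0.888 − 0.84107/1.31076 = 0.24633.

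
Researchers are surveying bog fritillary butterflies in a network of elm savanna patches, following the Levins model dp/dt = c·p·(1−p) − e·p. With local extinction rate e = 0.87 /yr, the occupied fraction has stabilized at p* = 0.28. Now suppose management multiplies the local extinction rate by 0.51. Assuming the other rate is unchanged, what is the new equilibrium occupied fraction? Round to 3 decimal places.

Balance c(1−p*) = e gives c = e/(1 − 0.28000) = 0.87/0.72000 = 1.20833.
New p* = 1 − e/c = 1 − 0.44370/1.20833 = 0.63280.

0.633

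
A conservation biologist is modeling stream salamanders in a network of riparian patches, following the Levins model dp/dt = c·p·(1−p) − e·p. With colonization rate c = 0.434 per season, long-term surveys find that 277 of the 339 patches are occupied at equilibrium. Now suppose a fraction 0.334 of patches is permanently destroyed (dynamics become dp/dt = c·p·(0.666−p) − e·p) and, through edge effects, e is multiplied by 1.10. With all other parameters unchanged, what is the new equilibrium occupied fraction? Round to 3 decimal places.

0.465

Observed p* = 277/339 = 0.81711.
Balance c(1−p*) = e gives e = 0.434×(1 − 0.81711) = 0.07937.
New p* = 0.666 − e/c = 0.666 − 0.08731/0.43400 = 0.46482.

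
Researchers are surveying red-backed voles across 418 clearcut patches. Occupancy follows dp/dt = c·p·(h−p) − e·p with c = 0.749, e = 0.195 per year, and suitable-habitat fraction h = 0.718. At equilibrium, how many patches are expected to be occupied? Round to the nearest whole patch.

p* = h − e/c = 0.718 − 0.2603 = 0.4577.
Expected occupied patches = N × p* = 418 × 0.4577 = 191.30 ≈ 191.

191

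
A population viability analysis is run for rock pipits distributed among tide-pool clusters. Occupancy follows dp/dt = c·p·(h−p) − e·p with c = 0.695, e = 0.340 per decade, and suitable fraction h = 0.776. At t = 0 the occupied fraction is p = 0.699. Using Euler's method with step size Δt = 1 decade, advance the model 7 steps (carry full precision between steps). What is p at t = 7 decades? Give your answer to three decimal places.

0.318

Update rule: p ← p + [c·p·(h−p) − e·p]·Δt with Δt = 1.
p: 0.69900 → 0.49875  (Δp = -0.20025)
p: 0.49875 → 0.42528  (Δp = -0.07347)
p: 0.42528 → 0.38435  (Δp = -0.04093)
p: 0.38435 → 0.35829  (Δp = -0.02606)
p: 0.35829 → 0.34048  (Δp = -0.01780)
p: 0.34048 → 0.32778  (Δp = -0.01271)
p: 0.32778 → 0.31844  (Δp = -0.00934)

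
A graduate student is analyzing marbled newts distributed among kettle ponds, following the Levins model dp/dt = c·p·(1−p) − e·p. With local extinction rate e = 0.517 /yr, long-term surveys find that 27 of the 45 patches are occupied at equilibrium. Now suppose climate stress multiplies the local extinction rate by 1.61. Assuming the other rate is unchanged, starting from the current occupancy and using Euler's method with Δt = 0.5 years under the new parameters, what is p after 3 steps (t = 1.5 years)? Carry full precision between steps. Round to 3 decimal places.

Observed p* = 27/45 = 0.60000.
Balance c(1−p*) = e gives c = e/(1 − 0.60000) = 0.517/0.40000 = 1.29250.
Starting from p₀ = 0.60000; update p ← p + (dp/dt)·Δt with the new parameters.
p: 0.60000 → 0.50539  (Δp = -0.09461)
p: 0.50539 → 0.45660  (Δp = -0.04879)
p: 0.45660 → 0.42691  (Δp = -0.02968)

0.427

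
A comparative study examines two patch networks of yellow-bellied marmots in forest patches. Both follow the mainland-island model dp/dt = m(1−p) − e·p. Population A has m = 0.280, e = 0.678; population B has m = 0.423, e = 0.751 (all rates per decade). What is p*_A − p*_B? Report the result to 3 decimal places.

A: p*_A = m/(m+e) = 0.280/0.9580 = 0.2923.
B: p*_B = 0.423/1.1740 = 0.3603.
p*_A − p*_B = 0.2923 − 0.3603 = -0.0680.

-0.068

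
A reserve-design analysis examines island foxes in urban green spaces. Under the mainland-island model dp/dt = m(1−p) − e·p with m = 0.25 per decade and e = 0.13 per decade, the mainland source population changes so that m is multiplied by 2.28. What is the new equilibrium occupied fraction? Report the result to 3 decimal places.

0.814

Before: p* = 0.25/(0.25+0.13) = 0.6579.
After: m = 0.57, e = 0.13; p* = 0.57/0.7000 = 0.8143.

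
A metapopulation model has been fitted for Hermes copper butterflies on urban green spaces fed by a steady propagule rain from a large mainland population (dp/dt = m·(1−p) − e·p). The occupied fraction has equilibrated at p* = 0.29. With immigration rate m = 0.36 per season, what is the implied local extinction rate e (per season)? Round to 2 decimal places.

At equilibrium m(1−p*) = e·p*, so e = m(1−p*)/p*.
e = 0.36 × 0.7100 / 0.29 = 0.8814.

0.88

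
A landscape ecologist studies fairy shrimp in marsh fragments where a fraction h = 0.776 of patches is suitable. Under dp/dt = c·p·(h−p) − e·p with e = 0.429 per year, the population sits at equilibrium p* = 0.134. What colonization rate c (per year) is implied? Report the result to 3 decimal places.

0.668

At equilibrium c(h−p*) = e, so c = e/(h−p*).
c = 0.429/(0.776 − 0.134) = 0.429/0.6420 = 0.6682.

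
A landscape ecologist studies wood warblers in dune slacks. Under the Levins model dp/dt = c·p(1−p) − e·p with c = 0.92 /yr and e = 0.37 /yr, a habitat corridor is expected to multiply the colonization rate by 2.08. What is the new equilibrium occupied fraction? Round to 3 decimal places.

Before: p* = 1 − 0.37/0.92 = 0.5978.
After the change, c = 1.9136, e = 0.37, so p* = 1 − 0.37/1.9136 = 0.8066.

0.807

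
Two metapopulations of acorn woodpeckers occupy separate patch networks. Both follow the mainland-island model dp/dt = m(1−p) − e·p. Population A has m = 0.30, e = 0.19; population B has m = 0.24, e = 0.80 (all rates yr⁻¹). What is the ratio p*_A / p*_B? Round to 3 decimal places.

2.653

A: p*_A = m/(m+e) = 0.30/0.4900 = 0.6122.
B: p*_B = 0.24/1.0400 = 0.2308.
p*_A / p*_B = 0.6122/0.2308 = 2.6531.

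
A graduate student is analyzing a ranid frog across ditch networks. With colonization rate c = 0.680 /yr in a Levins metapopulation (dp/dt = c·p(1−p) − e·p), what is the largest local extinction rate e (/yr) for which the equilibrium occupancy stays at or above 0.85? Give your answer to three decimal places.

0.102

1 − e/c ≥ 0.85 ⇒ e ≤ c(1 − 0.85) = 0.680 × 0.1500.
e_max = 0.1020.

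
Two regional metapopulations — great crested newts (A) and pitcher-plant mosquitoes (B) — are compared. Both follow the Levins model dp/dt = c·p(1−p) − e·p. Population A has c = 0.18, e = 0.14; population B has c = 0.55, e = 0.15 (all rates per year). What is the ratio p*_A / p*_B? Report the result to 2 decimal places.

0.31

A: p*_A = 1 − 0.14/0.18 = 0.2222.
B: p*_B = 1 − 0.15/0.55 = 0.7273.
p*_A / p*_B = 0.2222/0.7273 = 0.3056.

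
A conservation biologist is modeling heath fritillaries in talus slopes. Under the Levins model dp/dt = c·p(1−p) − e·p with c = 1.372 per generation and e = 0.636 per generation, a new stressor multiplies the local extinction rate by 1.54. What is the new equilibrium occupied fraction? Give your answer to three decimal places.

Before: p* = 1 − 0.636/1.372 = 0.5364.
After the change, c = 1.372, e = 0.97944, so p* = 1 − 0.97944/1.372 = 0.2861.

0.286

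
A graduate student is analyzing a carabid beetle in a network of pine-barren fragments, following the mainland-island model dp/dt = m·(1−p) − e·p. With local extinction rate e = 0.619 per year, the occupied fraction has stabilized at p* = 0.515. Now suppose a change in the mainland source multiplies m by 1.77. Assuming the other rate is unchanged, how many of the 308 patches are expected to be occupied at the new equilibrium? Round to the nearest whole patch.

Balance m(1−p*) = e·p* gives m = e·p*/(1−p*) = 0.619×0.51500/0.48500 = 0.65729.
New p* = m/(m+e) = 1.16340/(1.16340+0.61900) = 0.65272.
Expected occupied = 308 × 0.65272 = 201.04 ≈ 201.

201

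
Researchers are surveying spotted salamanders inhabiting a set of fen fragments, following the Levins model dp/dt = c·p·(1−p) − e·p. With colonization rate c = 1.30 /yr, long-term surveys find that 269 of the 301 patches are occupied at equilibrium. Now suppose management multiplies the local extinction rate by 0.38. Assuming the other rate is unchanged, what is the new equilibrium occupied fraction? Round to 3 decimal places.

Observed p* = 269/301 = 0.89369.
Balance c(1−p*) = e gives e = 1.30×(1 − 0.89369) = 0.13820.
New p* = 1 − e/c = 1 − 0.05252/1.30000 = 0.95960.

0.960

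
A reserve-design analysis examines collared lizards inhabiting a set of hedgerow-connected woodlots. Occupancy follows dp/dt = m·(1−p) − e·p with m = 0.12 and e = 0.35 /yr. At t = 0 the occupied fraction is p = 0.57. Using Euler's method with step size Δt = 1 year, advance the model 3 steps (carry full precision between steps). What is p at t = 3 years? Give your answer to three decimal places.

0.302

Update rule: p ← p + [m·(1−p) − e·p]·Δt with Δt = 1.
t = 1: p = 0.57000 + (-0.14790) = 0.42210
t = 2: p = 0.42210 + (-0.07839) = 0.34371
t = 3: p = 0.34371 + (-0.04155) = 0.30217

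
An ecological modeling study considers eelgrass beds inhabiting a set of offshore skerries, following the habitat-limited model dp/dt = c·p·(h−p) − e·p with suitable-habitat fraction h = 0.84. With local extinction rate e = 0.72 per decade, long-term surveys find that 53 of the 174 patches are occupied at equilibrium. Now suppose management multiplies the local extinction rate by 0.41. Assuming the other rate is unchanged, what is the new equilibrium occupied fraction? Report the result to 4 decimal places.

0.6205

Observed p* = 53/174 = 0.30460.
Balance c(h−p*) = e gives c = e/(0.84 − 0.30460) = 0.72/0.53540 = 1.34479.
New p* = 0.84 − e/c = 0.84 − 0.29520/1.34479 = 0.62049.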